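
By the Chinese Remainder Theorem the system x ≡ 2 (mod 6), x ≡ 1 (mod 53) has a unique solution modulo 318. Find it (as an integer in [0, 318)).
The moduli 6, 53 are pairwise coprime, so by the CRT there is a unique solution mod 6·53 = 318.
Solve by successive substitution. Start with x ≡ 2 (mod 6).
  Combine with x ≡ 1 (mod 53): write x = 2 + 6·t and require 2 + 6·t ≡ 1 (mod 53), i.e. 6·t ≡ 1 − 2 ≡ 52 (mod 53). Since 6^(−1) ≡ 9 (mod 53), t ≡ 9·52 ≡ 44 (mod 53). So x ≡ 2 + 6·44 = 266 (mod 318).
Unique solution in [0, 318): x = 266.

Final answer: x ≡ 266 (mod 318); the representative in [0, 318) is 266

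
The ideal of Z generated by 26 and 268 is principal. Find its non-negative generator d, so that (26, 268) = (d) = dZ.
(26, 268) = (2); d = 2

In the PID Z, (a, b) is generated by gcd(a, b). Compute gcd(268, 26) with the extended Euclidean algorithm, tracking rows (r, s, t) with s·268 + t·26 = r:
  row A: (268, 1, 0)   [1·268 + 0·26 = 268]
  row B: (26, 0, 1)   [0·268 + 1·26 = 26]
  268 = 10·26 + 8   → row C = row A − 10·row B = (8, 1, −10)   [check: 1·268 − 10·26 = 8]
  26 = 3·8 + 2   → row D = row B − 3·row C = (2, −3, 31)   [check: −3·268 + 31·26 = 2]
  8 = 4·2 + 0   → remainder 0, stop. gcd = 2 (last nonzero row D).
So gcd(26, 268) = 2, with Bézout identity −3·268 + 31·26 = 2. Containment (⊇): the Bézout identity exhibits 2 as an element of (26, 268), giving (2) ⊆ (26, 268). Containment (⊆): since 2 | 26 and 2 | 268 (26 = 2·13, 268 = 2·134), every Z-linear combination of 26 and 268 is divisible by 2, so (26, 268) ⊆ (2). Therefore (26, 268) = (2), d = 2.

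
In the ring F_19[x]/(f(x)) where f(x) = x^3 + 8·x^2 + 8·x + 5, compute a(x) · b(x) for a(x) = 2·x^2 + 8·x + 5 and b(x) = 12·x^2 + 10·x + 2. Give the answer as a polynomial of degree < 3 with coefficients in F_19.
Multiply as integer polynomials: a · b = 24·x^4 + 116·x^3 + 144·x^2 + 66·x + 10. Reducing coefficients mod 19: a · b ≡ 5·x^4 + 2·x^3 + 11·x^2 + 9·x + 10. Now divide by f(x) = x^3 + 8·x^2 + 8·x + 5 in F_19[x], eliminating the leading term at each step:
  leading term 5·x^4: subtract (5·x)·f(x) = 5·x^4 + 2·x^3 + 2·x^2 + 6·x, leaving 9·x^2 + 3·x + 10 (coefficients mod 19)
The degree is now < 3, so this is the remainder. Hence a · b ≡ 9·x^2 + 3·x + 10 in F_19[x]/(f).

Final answer: a · b ≡ 9·x^2 + 3·x + 10 (mod f(x))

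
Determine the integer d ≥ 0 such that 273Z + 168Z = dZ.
(273, 168) = (21); d = 21

In the PID Z, (a, b) is generated by gcd(a, b). Compute gcd(273, 168) with the extended Euclidean algorithm, tracking rows (r, s, t) with s·273 + t·168 = r:
  row A: (273, 1, 0)   [1·273 + 0·168 = 273]
  row B: (168, 0, 1)   [0·273 + 1·168 = 168]
  273 = 1·168 + 105   → row C = row A − 1·row B = (105, 1, −1)   [check: 1·273 − 1·168 = 105]
  168 = 1·105 + 63   → row D = row B − 1·row C = (63, −1, 2)   [check: −1·273 + 2·168 = 63]
  105 = 1·63 + 42   → row E = row C − 1·row D = (42, 2, −3)   [check: 2·273 − 3·168 = 42]
  63 = 1·42 + 21   → row F = row D − 1·row E = (21, −3, 5)   [check: −3·273 + 5·168 = 21]
  42 = 2·21 + 0   → remainder 0, stop. gcd = 21 (last nonzero row F).
So gcd(273, 168) = 21, with Bézout identity −3·273 + 5·168 = 21. Containment (⊇): the Bézout identity exhibits 21 as an element of (273, 168), giving (21) ⊆ (273, 168). Containment (⊆): since 21 | 273 and 21 | 168 (273 = 21·13, 168 = 21·8), every Z-linear combination of 273 and 168 is divisible by 21, so (273, 168) ⊆ (21). Therefore (273, 168) = (21), d = 21.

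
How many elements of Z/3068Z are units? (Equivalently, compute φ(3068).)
An element a ∈ Z/3068Z is a unit iff gcd(a, 3068) = 1, so the number of units is φ(3068). φ is multiplicative, with φ(p^e) = p^e − p^(e−1). Factorise 3068 = 2^2 · 13 · 59. Then
  φ(3068) = (2^2 − 2^1) · (13 − 1) · (59 − 1) = 2 · 12 · 58 = 1392.

Final answer: Z/3068Z has φ(3068) = 1392 units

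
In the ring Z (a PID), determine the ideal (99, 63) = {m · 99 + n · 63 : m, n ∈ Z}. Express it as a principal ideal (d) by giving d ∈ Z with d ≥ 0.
(99, 63) = (9); d = 9

In the PID Z, (a, b) is generated by gcd(a, b). Compute gcd(99, 63) with the extended Euclidean algorithm, tracking rows (r, s, t) with s·99 + t·63 = r:
  row A: (99, 1, 0)   [1·99 + 0·63 = 99]
  row B: (63, 0, 1)   [0·99 + 1·63 = 63]
  99 = 1·63 + 36   → row C = row A − 1·row B = (36, 1, −1)   [check: 1·99 − 1·63 = 36]
  63 = 1·36 + 27   → row D = row B − 1·row C = (27, −1, 2)   [check: −1·99 + 2·63 = 27]
  36 = 1·27 + 9   → row E = row C − 1·row D = (9, 2, −3)   [check: 2·99 − 3·63 = 9]
  27 = 3·9 + 0   → remainder 0, stop. gcd = 9 (last nonzero row E).
So gcd(99, 63) = 9, with Bézout identity 2·99 − 3·63 = 9. Containment (⊇): the Bézout identity exhibits 9 as an element of (99, 63), giving (9) ⊆ (99, 63). Containment (⊆): since 9 | 99 and 9 | 63 (99 = 9·11, 63 = 9·7), every Z-linear combination of 99 and 63 is divisible by 9, so (99, 63) ⊆ (9). Therefore (99, 63) = (9), d = 9.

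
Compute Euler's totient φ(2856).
φ(2856) = 768

φ is multiplicative, with φ(p^e) = p^e − p^(e−1). Factorise 2856 = 2^3 · 3 · 7 · 17. Then
  φ(2856) = (2^3 − 2^2) · (3 − 1) · (7 − 1) · (17 − 1) = 4 · 2 · 6 · 16 = 768.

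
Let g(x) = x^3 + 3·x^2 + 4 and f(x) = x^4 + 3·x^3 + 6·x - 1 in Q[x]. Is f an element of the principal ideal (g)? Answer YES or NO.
In Q[x] the ideal (g) consists of all multiples of g, so f ∈ (g) iff g | f, i.e. iff the remainder of f on division by g is 0. Divide f by g (g is monic, so eliminate the leading term of the running remainder at each step):
  leading term x^4: subtract (x)·g(x) = x^4 + 3·x^3 + 4·x, leaving 2·x - 1
The remainder r(x) = 2·x - 1 ≠ 0 (and deg r < deg g), so g ∤ f, i.e. f ∉ (g).

Final answer: NO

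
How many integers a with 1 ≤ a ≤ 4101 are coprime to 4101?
2732

The number of a ∈ {1, ..., 4101} with gcd(a, 4101) = 1 is by definition Euler's totient φ(4101). φ is multiplicative, with φ(p^e) = p^e − p^(e−1). Factorise 4101 = 3 · 1367. Then
  φ(4101) = (3 − 1) · (1367 − 1) = 2 · 1366 = 2732.
So there are 2732 such integers.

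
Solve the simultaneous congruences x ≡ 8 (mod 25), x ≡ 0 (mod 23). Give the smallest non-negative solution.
The moduli 25, 23 are pairwise coprime, so by the CRT there is a unique solution mod 25·23 = 575.
Solve by successive substitution. Start with x ≡ 8 (mod 25).
  Combine with x ≡ 0 (mod 23): write x = 8 + 25·t and require 8 + 25·t ≡ 0 (mod 23), i.e. 25·t ≡ 0 − 8 ≡ 15 (mod 23). Since 25^(−1) ≡ 12 (mod 23) (25 ≡ 2 (mod 23)), t ≡ 12·15 ≡ 19 (mod 23). So x ≡ 8 + 25·19 = 483 (mod 575).
Unique solution in [0, 575): x = 483.

Final answer: x ≡ 483 (mod 575); the representative in [0, 575) is 483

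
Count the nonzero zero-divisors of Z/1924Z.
In Z/1924Z each nonzero element is either a unit (gcd with 1924 is 1) or a zero-divisor (gcd > 1). The number of units is φ(1924): factorise 1924 = 2^2 · 13 · 37, so φ(1924) = (2^2 − 2^1) · (13 − 1) · (37 − 1) = 2 · 12 · 36 = 864. The nonzero elements number 1924 − 1 = 1923. Hence the nonzero zero-divisors number 1923 − 864 = 1059.

Final answer: Z/1924Z has 1059 nonzero zero-divisors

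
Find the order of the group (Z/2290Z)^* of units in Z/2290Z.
|(Z/2290Z)^*| = 912

(Z/2290Z)^* consists of the classes a with gcd(a, 2290) = 1, so its order is φ(2290). φ is multiplicative, with φ(p^e) = p^e − p^(e−1). Factorise 2290 = 2 · 5 · 229. Then
  φ(2290) = (2 − 1) · (5 − 1) · (229 − 1) = 1 · 4 · 228 = 912.
Thus |(Z/2290Z)^*| = 912.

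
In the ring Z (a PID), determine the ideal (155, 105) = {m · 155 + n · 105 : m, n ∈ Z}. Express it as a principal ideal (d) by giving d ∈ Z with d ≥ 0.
(155, 105) = (5); d = 5

In the PID Z, (a, b) is generated by gcd(a, b). Compute gcd(155, 105) with the extended Euclidean algorithm, tracking rows (r, s, t) with s·155 + t·105 = r:
  row A: (155, 1, 0)   [1·155 + 0·105 = 155]
  row B: (105, 0, 1)   [0·155 + 1·105 = 105]
  155 = 1·105 + 50   → row C = row A − 1·row B = (50, 1, −1)   [check: 1·155 − 1·105 = 50]
  105 = 2·50 + 5   → row D = row B − 2·row C = (5, −2, 3)   [check: −2·155 + 3·105 = 5]
  50 = 10·5 + 0   → remainder 0, stop. gcd = 5 (last nonzero row D).
So gcd(155, 105) = 5, with Bézout identity −2·155 + 3·105 = 5. Containment (⊇): the Bézout identity exhibits 5 as an element of (155, 105), giving (5) ⊆ (155, 105). Containment (⊆): since 5 | 155 and 5 | 105 (155 = 5·31, 105 = 5·21), every Z-linear combination of 155 and 105 is divisible by 5, so (155, 105) ⊆ (5). Therefore (155, 105) = (5), d = 5.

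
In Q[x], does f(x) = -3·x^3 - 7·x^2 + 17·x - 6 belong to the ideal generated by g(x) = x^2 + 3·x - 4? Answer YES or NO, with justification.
NO

In Q[x] the ideal (g) consists of all multiples of g, so f ∈ (g) iff g | f, i.e. iff the remainder of f on division by g is 0. Divide f by g (g is monic, so eliminate the leading term of the running remainder at each step):
  leading term -3·x^3: subtract (-3·x)·g(x) = -3·x^3 - 9·x^2 + 12·x, leaving 2·x^2 + 5·x - 6
  leading term 2·x^2: subtract (2)·g(x) = 2·x^2 + 6·x - 8, leaving 2 - x
The remainder r(x) = 2 - x ≠ 0 (and deg r < deg g), so g ∤ f, i.e. f ∉ (g).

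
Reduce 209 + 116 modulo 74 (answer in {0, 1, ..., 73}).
Reduce the summands first: 209 ≡ 61, 116 ≡ 42 (mod 74), so 209 + 116 ≡ 61 + 42 (mod 74). 61 + 42 = 103; 103 = 1·74 + 29, so (209 + 116) mod 74 = 29.

Final answer: 29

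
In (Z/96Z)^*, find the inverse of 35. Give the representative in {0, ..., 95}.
Apply the extended Euclidean algorithm to (96, 35), tracking rows (r, s, t) with s·96 + t·35 = r. Each division r_prev = q·r_cur + r_new produces the new row as (previous row) − q·(current row):
  row A: (96, 1, 0)   [1·96 + 0·35 = 96]
  row B: (35, 0, 1)   [0·96 + 1·35 = 35]
  96 = 2·35 + 26   → row C = row A − 2·row B = (26, 1, −2)   [check: 1·96 − 2·35 = 26]
  35 = 1·26 + 9   → row D = row B − 1·row C = (9, −1, 3)   [check: −1·96 + 3·35 = 9]
  26 = 2·9 + 8   → row E = row C − 2·row D = (8, 3, −8)   [check: 3·96 − 8·35 = 8]
  9 = 1·8 + 1   → row F = row D − 1·row E = (1, −4, 11)   [check: −4·96 + 11·35 = 1]
  8 = 8·1 + 0   → remainder 0, stop. gcd = 1 (last nonzero row F).
The gcd is 1, so 35 is invertible mod 96. The last nonzero row gives −4·96 + 11·35 = 1, so t = 11. So 35^(−1) ≡ 11 (mod 96). Verify: 35 · 11 = 385 ≡ 1 (mod 96). ✓

Final answer: 35^(−1) ≡ 11 (mod 96)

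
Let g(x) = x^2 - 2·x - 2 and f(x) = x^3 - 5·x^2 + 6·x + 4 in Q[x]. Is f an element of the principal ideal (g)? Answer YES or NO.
NO

In Q[x] the ideal (g) consists of all multiples of g, so f ∈ (g) iff g | f, i.e. iff the remainder of f on division by g is 0. Divide f by g (g is monic, so eliminate the leading term of the running remainder at each step):
  leading term x^3: subtract (x)·g(x) = x^3 - 2·x^2 - 2·x, leaving -3·x^2 + 8·x + 4
  leading term -3·x^2: subtract (-3)·g(x) = -3·x^2 + 6·x + 6, leaving 2·x - 2
The remainder r(x) = 2·x - 2 ≠ 0 (and deg r < deg g), so g ∤ f, i.e. f ∉ (g).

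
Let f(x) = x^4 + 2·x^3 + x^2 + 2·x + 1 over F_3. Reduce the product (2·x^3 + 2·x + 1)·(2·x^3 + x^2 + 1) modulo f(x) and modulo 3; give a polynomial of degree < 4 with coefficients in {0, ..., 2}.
a · b ≡ x^3 + 2·x + 1 (mod f(x))

Multiply as integer polynomials: a · b = 4·x^6 + 2·x^5 + 4·x^4 + 6·x^3 + x^2 + 2·x + 1. Reducing coefficients mod 3: a · b ≡ x^6 + 2·x^5 + x^4 + x^2 + 2·x + 1. Now divide by f(x) = x^4 + 2·x^3 + x^2 + 2·x + 1 in F_3[x], eliminating the leading term at each step:
  leading term x^6: subtract (x^2)·f(x) = x^6 + 2·x^5 + x^4 + 2·x^3 + x^2, leaving x^3 + 2·x + 1 (coefficients mod 3)
The degree is now < 4, so this is the remainder. Hence a · b ≡ x^3 + 2·x + 1 in F_3[x]/(f).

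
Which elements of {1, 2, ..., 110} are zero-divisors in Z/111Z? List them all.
An element a ∈ Z/111Z (with a ≠ 0) is a zero-divisor iff gcd(a, 111) > 1 (because a is a unit precisely when gcd(a, n) = 1, and in Z/nZ every nonzero, non-unit element is a zero-divisor). Scan a = 1, ..., 110 and keep those with gcd(a, 111) > 1:
  gcd(3, 111) = 3, gcd(6, 111) = 3, gcd(9, 111) = 3, gcd(12, 111) = 3, gcd(15, 111) = 3, gcd(18, 111) = 3, gcd(21, 111) = 3, gcd(24, 111) = 3, gcd(27, 111) = 3, gcd(30, 111) = 3, gcd(33, 111) = 3, gcd(36, 111) = 3, gcd(37, 111) = 37, gcd(39, 111) = 3, gcd(42, 111) = 3, gcd(45, 111) = 3, gcd(48, 111) = 3, gcd(51, 111) = 3, gcd(54, 111) = 3, gcd(57, 111) = 3, gcd(60, 111) = 3, gcd(63, 111) = 3, gcd(66, 111) = 3, gcd(69, 111) = 3, gcd(72, 111) = 3, gcd(74, 111) = 37, gcd(75, 111) = 3, gcd(78, 111) = 3, gcd(81, 111) = 3, gcd(84, 111) = 3, gcd(87, 111) = 3, gcd(90, 111) = 3, gcd(93, 111) = 3, gcd(96, 111) = 3, gcd(99, 111) = 3, gcd(102, 111) = 3, gcd(105, 111) = 3, gcd(108, 111) = 3.
All other a ∈ {1, ..., 110} have gcd(a, 111) = 1 and are units. So the nonzero zero-divisors are exactly the 38 values of a appearing in this scan.

Final answer: nonzero zero-divisors of Z/111Z = {3, 6, 9, 12, 15, 18, 21, 24, 27, 30, 33, 36, 37, 39, 42, 45, 48, 51, 54, 57, 60, 63, 66, 69, 72, 74, 75, 78, 81, 84, 87, 90, 93, 96, 99, 102, 105, 108}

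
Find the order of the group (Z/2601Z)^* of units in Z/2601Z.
(Z/2601Z)^* consists of the classes a with gcd(a, 2601) = 1, so its order is φ(2601). φ is multiplicative, with φ(p^e) = p^e − p^(e−1). Factorise 2601 = 3^2 · 17^2. Then
  φ(2601) = (3^2 − 3^1) · (17^2 − 17^1) = 6 · 272 = 1632.
Thus |(Z/2601Z)^*| = 1632.

Final answer: |(Z/2601Z)^*| = 1632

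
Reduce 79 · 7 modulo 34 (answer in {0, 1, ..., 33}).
Reduce the factors first: 79 ≡ 11 (mod 34), so 79 · 7 ≡ 11 · 7 (mod 34). 11 · 7 = 77. Dividing by 34: 77 = 2·34 + 9. So (79 · 7) mod 34 = 9.

Final answer: 9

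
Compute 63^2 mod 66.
Use repeated squaring. Binary(2) = 10. Walk through the bits of the exponent 2 left-to-right: at each bit after the leading one, square the running value, then multiply by 63 if the bit is 1 (always reducing mod 66):
  bit 1 = 1 (leading): start with 63.
  bit 2 = 0: square 63^2 = 3969 ≡ 9 (mod 66).
Final value: 63^2 ≡ 9 (mod 66).

Final answer: 9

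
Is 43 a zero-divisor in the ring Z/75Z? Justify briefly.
gcd(43, 75) = 1, so 43 is a unit in Z/75Z (it has a multiplicative inverse). A unit cannot be a zero-divisor: if 43·b ≡ 0 then multiplying both sides by 43^(−1) gives b ≡ 0. So 43 is not a zero-divisor.

Final answer: NO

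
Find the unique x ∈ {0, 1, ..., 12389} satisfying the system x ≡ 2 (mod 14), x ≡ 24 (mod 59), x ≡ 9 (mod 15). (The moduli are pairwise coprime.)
x ≡ 1794 (mod 12390); the representative in [0, 12390) is 1794

The moduli 14, 59, 15 are pairwise coprime, so by the CRT there is a unique solution mod 14·59·15 = 12390.
Solve by successive substitution. Start with x ≡ 2 (mod 14).
  Combine with x ≡ 24 (mod 59): write x = 2 + 14·t and require 2 + 14·t ≡ 24 (mod 59), i.e. 14·t ≡ 24 − 2 ≡ 22 (mod 59). Since 14^(−1) ≡ 38 (mod 59), t ≡ 38·22 ≡ 10 (mod 59). So x ≡ 2 + 14·10 = 142 (mod 826).
  Combine with x ≡ 9 (mod 15): write x = 142 + 826·t and require 142 + 826·t ≡ 9 (mod 15), i.e. 826·t ≡ 9 − 142 ≡ 2 (mod 15). Since 826^(−1) ≡ 1 (mod 15) (826 ≡ 1 (mod 15)), t ≡ 1·2 ≡ 2 (mod 15). So x ≡ 142 + 826·2 = 1794 (mod 12390).
Unique solution in [0, 12390): x = 1794.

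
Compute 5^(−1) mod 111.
Apply the extended Euclidean algorithm to (111, 5), tracking rows (r, s, t) with s·111 + t·5 = r. Each division r_prev = q·r_cur + r_new produces the new row as (previous row) − q·(current row):
  row A: (111, 1, 0)   [1·111 + 0·5 = 111]
  row B: (5, 0, 1)   [0·111 + 1·5 = 5]
  111 = 22·5 + 1   → row C = row A − 22·row B = (1, 1, −22)   [check: 1·111 − 22·5 = 1]
  5 = 5·1 + 0   → remainder 0, stop. gcd = 1 (last nonzero row C).
The gcd is 1, so 5 is invertible mod 111. The last nonzero row gives 1·111 − 22·5 = 1, so t = −22. So 5^(−1) ≡ −22 ≡ 89 (mod 111). Verify: 5 · 89 = 445 ≡ 1 (mod 111). ✓

Final answer: 5^(−1) ≡ 89 (mod 111)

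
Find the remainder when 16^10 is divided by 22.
Use repeated squaring. Binary(10) = 1010. Walk through the bits of the exponent 10 left-to-right: at each bit after the leading one, square the running value, then multiply by 16 if the bit is 1 (always reducing mod 22):
  bit 1 = 1 (leading): start with 16.
  bit 2 = 0: square 16^2 = 256 ≡ 14 (mod 22).
  bit 3 = 1: square 14^2 = 196 ≡ 20; bit is 1, so multiply 20·16 = 320 ≡ 12 (mod 22).
  bit 4 = 0: square 12^2 = 144 ≡ 12 (mod 22).
Final value: 16^10 ≡ 12 (mod 22).

Final answer: 12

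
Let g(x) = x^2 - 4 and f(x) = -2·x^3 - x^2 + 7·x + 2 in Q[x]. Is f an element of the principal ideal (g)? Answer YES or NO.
NO

In Q[x] the ideal (g) consists of all multiples of g, so f ∈ (g) iff g | f, i.e. iff the remainder of f on division by g is 0. Divide f by g (g is monic, so eliminate the leading term of the running remainder at each step):
  leading term -2·x^3: subtract (-2·x)·g(x) = -2·x^3 + 8·x, leaving -x^2 - x + 2
  leading term -x^2: subtract (-1)·g(x) = 4 - x^2, leaving -x - 2
The remainder r(x) = -x - 2 ≠ 0 (and deg r < deg g), so g ∤ f, i.e. f ∉ (g).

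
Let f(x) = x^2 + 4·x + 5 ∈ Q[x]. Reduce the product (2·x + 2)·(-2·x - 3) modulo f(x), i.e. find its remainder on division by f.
First multiply in Q[x] without reducing: a · b = -4·x^2 - 10·x - 6. Now divide by f(x) = x^2 + 4·x + 5, eliminating the leading term at each step:
  leading term -4·x^2: subtract (-4)·f(x) = -4·x^2 - 16·x - 20, leaving 6·x + 14
The degree is now < 2, so this is the remainder. Hence a · b ≡ 6·x + 14 in Q[x]/(f).

Final answer: a · b ≡ 6·x + 14 (mod f(x))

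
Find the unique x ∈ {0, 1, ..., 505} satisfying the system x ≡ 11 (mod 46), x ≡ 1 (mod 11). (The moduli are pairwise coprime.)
The moduli 46, 11 are pairwise coprime, so by the CRT there is a unique solution mod 46·11 = 506.
Solve by successive substitution. Start with x ≡ 11 (mod 46).
  Combine with x ≡ 1 (mod 11): write x = 11 + 46·t and require 11 + 46·t ≡ 1 (mod 11), i.e. 46·t ≡ 1 − 11 ≡ 1 (mod 11). Since 46^(−1) ≡ 6 (mod 11) (46 ≡ 2 (mod 11)), t ≡ 6·1 ≡ 6 (mod 11). So x ≡ 11 + 46·6 = 287 (mod 506).
Unique solution in [0, 506): x = 287.

Final answer: x ≡ 287 (mod 506); the representative in [0, 506) is 287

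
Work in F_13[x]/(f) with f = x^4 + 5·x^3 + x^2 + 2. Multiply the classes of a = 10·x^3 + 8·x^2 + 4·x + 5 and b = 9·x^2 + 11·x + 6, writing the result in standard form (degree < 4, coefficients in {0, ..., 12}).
Multiply as integer polynomials: a · b = 90·x^5 + 182·x^4 + 184·x^3 + 137·x^2 + 79·x + 30. Reducing coefficients mod 13: a · b ≡ 12·x^5 + 2·x^3 + 7·x^2 + x + 4. Now divide by f(x) = x^4 + 5·x^3 + x^2 + 2 in F_13[x], eliminating the leading term at each step:
  leading term 12·x^5: subtract (12·x)·f(x) = 12·x^5 + 8·x^4 + 12·x^3 + 11·x, leaving 5·x^4 + 3·x^3 + 7·x^2 + 3·x + 4 (coefficients mod 13)
  leading term 5·x^4: subtract (5)·f(x) = 5·x^4 + 12·x^3 + 5·x^2 + 10, leaving 4·x^3 + 2·x^2 + 3·x + 7 (coefficients mod 13)
The degree is now < 4, so this is the remainder. Hence a · b ≡ 4·x^3 + 2·x^2 + 3·x + 7 in F_13[x]/(f).

Final answer: a · b ≡ 4·x^3 + 2·x^2 + 3·x + 7 (mod f(x))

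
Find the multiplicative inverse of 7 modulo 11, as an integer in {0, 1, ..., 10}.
7^(−1) ≡ 8 (mod 11)

Apply the extended Euclidean algorithm to (11, 7), tracking rows (r, s, t) with s·11 + t·7 = r. Each division r_prev = q·r_cur + r_new produces the new row as (previous row) − q·(current row):
  row A: (11, 1, 0)   [1·11 + 0·7 = 11]
  row B: (7, 0, 1)   [0·11 + 1·7 = 7]
  11 = 1·7 + 4   → row C = row A − 1·row B = (4, 1, −1)   [check: 1·11 − 1·7 = 4]
  7 = 1·4 + 3   → row D = row B − 1·row C = (3, −1, 2)   [check: −1·11 + 2·7 = 3]
  4 = 1·3 + 1   → row E = row C − 1·row D = (1, 2, −3)   [check: 2·11 − 3·7 = 1]
  3 = 3·1 + 0   → remainder 0, stop. gcd = 1 (last nonzero row E).
The gcd is 1, so 7 is invertible mod 11. The last nonzero row gives 2·11 − 3·7 = 1, so t = −3. So 7^(−1) ≡ −3 ≡ 8 (mod 11). Verify: 7 · 8 = 56 ≡ 1 (mod 11). ✓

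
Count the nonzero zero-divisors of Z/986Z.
In Z/986Z each nonzero element is either a unit (gcd with 986 is 1) or a zero-divisor (gcd > 1). The number of units is φ(986): factorise 986 = 2 · 17 · 29, so φ(986) = (2 − 1) · (17 − 1) · (29 − 1) = 1 · 16 · 28 = 448. The nonzero elements number 986 − 1 = 985. Hence the nonzero zero-divisors number 985 − 448 = 537.

Final answer: Z/986Z has 537 nonzero zero-divisors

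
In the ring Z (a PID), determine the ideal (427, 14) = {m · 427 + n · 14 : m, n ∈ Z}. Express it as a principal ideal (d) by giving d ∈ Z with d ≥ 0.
In the PID Z, (a, b) is generated by gcd(a, b). Compute gcd(427, 14) with the extended Euclidean algorithm, tracking rows (r, s, t) with s·427 + t·14 = r:
  row A: (427, 1, 0)   [1·427 + 0·14 = 427]
  row B: (14, 0, 1)   [0·427 + 1·14 = 14]
  427 = 30·14 + 7   → row C = row A − 30·row B = (7, 1, −30)   [check: 1·427 − 30·14 = 7]
  14 = 2·7 + 0   → remainder 0, stop. gcd = 7 (last nonzero row C).
So gcd(427, 14) = 7, with Bézout identity 1·427 − 30·14 = 7. Containment (⊇): the Bézout identity exhibits 7 as an element of (427, 14), giving (7) ⊆ (427, 14). Containment (⊆): since 7 | 427 and 7 | 14 (427 = 7·61, 14 = 7·2), every Z-linear combination of 427 and 14 is divisible by 7, so (427, 14) ⊆ (7). Therefore (427, 14) = (7), d = 7.

Final answer: (427, 14) = (7); d = 7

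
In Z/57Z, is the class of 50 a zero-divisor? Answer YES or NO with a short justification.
NO

gcd(50, 57) = 1, so 50 is a unit in Z/57Z (it has a multiplicative inverse). A unit cannot be a zero-divisor: if 50·b ≡ 0 then multiplying both sides by 50^(−1) gives b ≡ 0. So 50 is not a zero-divisor.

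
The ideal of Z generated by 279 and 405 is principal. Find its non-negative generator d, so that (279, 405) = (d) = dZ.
(279, 405) = (9); d = 9

In the PID Z, (a, b) is generated by gcd(a, b). Compute gcd(405, 279) with the extended Euclidean algorithm, tracking rows (r, s, t) with s·405 + t·279 = r:
  row A: (405, 1, 0)   [1·405 + 0·279 = 405]
  row B: (279, 0, 1)   [0·405 + 1·279 = 279]
  405 = 1·279 + 126   → row C = row A − 1·row B = (126, 1, −1)   [check: 1·405 − 1·279 = 126]
  279 = 2·126 + 27   → row D = row B − 2·row C = (27, −2, 3)   [check: −2·405 + 3·279 = 27]
  126 = 4·27 + 18   → row E = row C − 4·row D = (18, 9, −13)   [check: 9·405 − 13·279 = 18]
  27 = 1·18 + 9   → row F = row D − 1·row E = (9, −11, 16)   [check: −11·405 + 16·279 = 9]
  18 = 2·9 + 0   → remainder 0, stop. gcd = 9 (last nonzero row F).
So gcd(279, 405) = 9, with Bézout identity −11·405 + 16·279 = 9. Containment (⊇): the Bézout identity exhibits 9 as an element of (279, 405), giving (9) ⊆ (279, 405). Containment (⊆): since 9 | 279 and 9 | 405 (279 = 9·31, 405 = 9·45), every Z-linear combination of 279 and 405 is divisible by 9, so (279, 405) ⊆ (9). Therefore (279, 405) = (9), d = 9.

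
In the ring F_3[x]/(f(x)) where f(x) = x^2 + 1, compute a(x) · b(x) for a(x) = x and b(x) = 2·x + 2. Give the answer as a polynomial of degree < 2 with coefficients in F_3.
a · b ≡ 2·x + 1 (mod f(x))

Multiply as integer polynomials: a · b = 2·x^2 + 2·x. Reducing coefficients mod 3: a · b ≡ 2·x^2 + 2·x. Now divide by f(x) = x^2 + 1 in F_3[x], eliminating the leading term at each step:
  leading term 2·x^2: subtract (2)·f(x) = 2·x^2 + 2, leaving 2·x + 1 (coefficients mod 3)
The degree is now < 2, so this is the remainder. Hence a · b ≡ 2·x + 1 in F_3[x]/(f).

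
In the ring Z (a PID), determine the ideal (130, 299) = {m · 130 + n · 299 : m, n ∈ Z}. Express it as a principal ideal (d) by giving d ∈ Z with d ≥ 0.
(130, 299) = (13); d = 13

In the PID Z, (a, b) is generated by gcd(a, b). Compute gcd(299, 130) with the extended Euclidean algorithm, tracking rows (r, s, t) with s·299 + t·130 = r:
  row A: (299, 1, 0)   [1·299 + 0·130 = 299]
  row B: (130, 0, 1)   [0·299 + 1·130 = 130]
  299 = 2·130 + 39   → row C = row A − 2·row B = (39, 1, −2)   [check: 1·299 − 2·130 = 39]
  130 = 3·39 + 13   → row D = row B − 3·row C = (13, −3, 7)   [check: −3·299 + 7·130 = 13]
  39 = 3·13 + 0   → remainder 0, stop. gcd = 13 (last nonzero row D).
So gcd(130, 299) = 13, with Bézout identity −3·299 + 7·130 = 13. Containment (⊇): the Bézout identity exhibits 13 as an element of (130, 299), giving (13) ⊆ (130, 299). Containment (⊆): since 13 | 130 and 13 | 299 (130 = 13·10, 299 = 13·23), every Z-linear combination of 130 and 299 is divisible by 13, so (130, 299) ⊆ (13). Therefore (130, 299) = (13), d = 13.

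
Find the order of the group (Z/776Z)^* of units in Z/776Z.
|(Z/776Z)^*| = 384

(Z/776Z)^* consists of the classes a with gcd(a, 776) = 1, so its order is φ(776). φ is multiplicative, with φ(p^e) = p^e − p^(e−1). Factorise 776 = 2^3 · 97. Then
  φ(776) = (2^3 − 2^2) · (97 − 1) = 4 · 96 = 384.
Thus |(Z/776Z)^*| = 384.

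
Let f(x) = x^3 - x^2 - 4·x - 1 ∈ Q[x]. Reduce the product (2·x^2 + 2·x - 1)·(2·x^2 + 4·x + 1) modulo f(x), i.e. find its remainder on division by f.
a · b ≡ 40·x^2 + 66·x + 15 (mod f(x))

First multiply in Q[x] without reducing: a · b = 4·x^4 + 12·x^3 + 8·x^2 - 2·x - 1. Now divide by f(x) = x^3 - x^2 - 4·x - 1, eliminating the leading term at each step:
  leading term 4·x^4: subtract (4·x)·f(x) = 4·x^4 - 4·x^3 - 16·x^2 - 4·x, leaving 16·x^3 + 24·x^2 + 2·x - 1
  leading term 16·x^3: subtract (16)·f(x) = 16·x^3 - 16·x^2 - 64·x - 16, leaving 40·x^2 + 66·x + 15
The degree is now < 3, so this is the remainder. Hence a · b ≡ 40·x^2 + 66·x + 15 in Q[x]/(f).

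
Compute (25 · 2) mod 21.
Reduce the factors first: 25 ≡ 4 (mod 21), so 25 · 2 ≡ 4 · 2 (mod 21). 4 · 2 = 8. Dividing by 21: 8 = 0·21 + 8. So (25 · 2) mod 21 = 8.

Final answer: 8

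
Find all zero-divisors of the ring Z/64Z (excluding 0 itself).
An element a ∈ Z/64Z (with a ≠ 0) is a zero-divisor iff gcd(a, 64) > 1 (because a is a unit precisely when gcd(a, n) = 1, and in Z/nZ every nonzero, non-unit element is a zero-divisor). Scan a = 1, ..., 63 and keep those with gcd(a, 64) > 1:
  gcd(2, 64) = 2, gcd(4, 64) = 4, gcd(6, 64) = 2, gcd(8, 64) = 8, gcd(10, 64) = 2, gcd(12, 64) = 4, gcd(14, 64) = 2, gcd(16, 64) = 16, gcd(18, 64) = 2, gcd(20, 64) = 4, gcd(22, 64) = 2, gcd(24, 64) = 8, gcd(26, 64) = 2, gcd(28, 64) = 4, gcd(30, 64) = 2, gcd(32, 64) = 32, gcd(34, 64) = 2, gcd(36, 64) = 4, gcd(38, 64) = 2, gcd(40, 64) = 8, gcd(42, 64) = 2, gcd(44, 64) = 4, gcd(46, 64) = 2, gcd(48, 64) = 16, gcd(50, 64) = 2, gcd(52, 64) = 4, gcd(54, 64) = 2, gcd(56, 64) = 8, gcd(58, 64) = 2, gcd(60, 64) = 4, gcd(62, 64) = 2.
All other a ∈ {1, ..., 63} have gcd(a, 64) = 1 and are units. So the nonzero zero-divisors are exactly the 31 values of a appearing in this scan.

Final answer: nonzero zero-divisors of Z/64Z = {2, 4, 6, 8, 10, 12, 14, 16, 18, 20, 22, 24, 26, 28, 30, 32, 34, 36, 38, 40, 42, 44, 46, 48, 50, 52, 54, 56, 58, 60, 62}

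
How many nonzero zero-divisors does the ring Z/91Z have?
In Z/91Z each nonzero element is either a unit (gcd with 91 is 1) or a zero-divisor (gcd > 1). The number of units is φ(91): factorise 91 = 7 · 13, so φ(91) = (7 − 1) · (13 − 1) = 6 · 12 = 72. The nonzero elements number 91 − 1 = 90. Hence the nonzero zero-divisors number 90 − 72 = 18.

Final answer: Z/91Z has 18 nonzero zero-divisors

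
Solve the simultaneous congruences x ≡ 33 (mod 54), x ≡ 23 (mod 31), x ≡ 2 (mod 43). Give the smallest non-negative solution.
The moduli 54, 31, 43 are pairwise coprime, so by the CRT there is a unique solution mod 54·31·43 = 71982.
Solve by successive substitution. Start with x ≡ 33 (mod 54).
  Combine with x ≡ 23 (mod 31): write x = 33 + 54·t and require 33 + 54·t ≡ 23 (mod 31), i.e. 54·t ≡ 23 − 33 ≡ 21 (mod 31). Since 54^(−1) ≡ 27 (mod 31) (54 ≡ 23 (mod 31)), t ≡ 27·21 ≡ 9 (mod 31). So x ≡ 33 + 54·9 = 519 (mod 1674).
  Combine with x ≡ 2 (mod 43): write x = 519 + 1674·t and require 519 + 1674·t ≡ 2 (mod 43), i.e. 1674·t ≡ 2 − 519 ≡ 42 (mod 43). Since 1674^(−1) ≡ 14 (mod 43) (1674 ≡ 40 (mod 43)), t ≡ 14·42 ≡ 29 (mod 43). So x ≡ 519 + 1674·29 = 49065 (mod 71982).
Unique solution in [0, 71982): x = 49065.

Final answer: x ≡ 49065 (mod 71982); the representative in [0, 71982) is 49065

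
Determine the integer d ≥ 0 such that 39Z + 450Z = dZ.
In the PID Z, (a, b) is generated by gcd(a, b). Compute gcd(450, 39) with the extended Euclidean algorithm, tracking rows (r, s, t) with s·450 + t·39 = r:
  row A: (450, 1, 0)   [1·450 + 0·39 = 450]
  row B: (39, 0, 1)   [0·450 + 1·39 = 39]
  450 = 11·39 + 21   → row C = row A − 11·row B = (21, 1, −11)   [check: 1·450 − 11·39 = 21]
  39 = 1·21 + 18   → row D = row B − 1·row C = (18, −1, 12)   [check: −1·450 + 12·39 = 18]
  21 = 1·18 + 3   → row E = row C − 1·row D = (3, 2, −23)   [check: 2·450 − 23·39 = 3]
  18 = 6·3 + 0   → remainder 0, stop. gcd = 3 (last nonzero row E).
So gcd(39, 450) = 3, with Bézout identity 2·450 − 23·39 = 3. Containment (⊇): the Bézout identity exhibits 3 as an element of (39, 450), giving (3) ⊆ (39, 450). Containment (⊆): since 3 | 39 and 3 | 450 (39 = 3·13, 450 = 3·150), every Z-linear combination of 39 and 450 is divisible by 3, so (39, 450) ⊆ (3). Therefore (39, 450) = (3), d = 3.

Final answer: (39, 450) = (3); d = 3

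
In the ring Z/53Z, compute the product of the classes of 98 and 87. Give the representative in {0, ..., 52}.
46

Reduce the factors first: 98 ≡ 45, 87 ≡ 34 (mod 53), so 98 · 87 ≡ 45 · 34 (mod 53). 45 · 34 = 1530. Dividing by 53: 1530 = 28·53 + 46. So (98 · 87) mod 53 = 46.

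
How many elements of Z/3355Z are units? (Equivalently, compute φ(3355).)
An element a ∈ Z/3355Z is a unit iff gcd(a, 3355) = 1, so the number of units is φ(3355). φ is multiplicative, with φ(p^e) = p^e − p^(e−1). Factorise 3355 = 5 · 11 · 61. Then
  φ(3355) = (5 − 1) · (11 − 1) · (61 − 1) = 4 · 10 · 60 = 2400.

Final answer: Z/3355Z has φ(3355) = 2400 units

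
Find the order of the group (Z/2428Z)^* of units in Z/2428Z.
(Z/2428Z)^* consists of the classes a with gcd(a, 2428) = 1, so its order is φ(2428). φ is multiplicative, with φ(p^e) = p^e − p^(e−1). Factorise 2428 = 2^2 · 607. Then
  φ(2428) = (2^2 − 2^1) · (607 − 1) = 2 · 606 = 1212.
Thus |(Z/2428Z)^*| = 1212.

Final answer: |(Z/2428Z)^*| = 1212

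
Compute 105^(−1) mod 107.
Apply the extended Euclidean algorithm to (107, 105), tracking rows (r, s, t) with s·107 + t·105 = r. Each division r_prev = q·r_cur + r_new produces the new row as (previous row) − q·(current row):
  row A: (107, 1, 0)   [1·107 + 0·105 = 107]
  row B: (105, 0, 1)   [0·107 + 1·105 = 105]
  107 = 1·105 + 2   → row C = row A − 1·row B = (2, 1, −1)   [check: 1·107 − 1·105 = 2]
  105 = 52·2 + 1   → row D = row B − 52·row C = (1, −52, 53)   [check: −52·107 + 53·105 = 1]
  2 = 2·1 + 0   → remainder 0, stop. gcd = 1 (last nonzero row D).
The gcd is 1, so 105 is invertible mod 107. The last nonzero row gives −52·107 + 53·105 = 1, so t = 53. So 105^(−1) ≡ 53 (mod 107). Verify: 105 · 53 = 5565 ≡ 1 (mod 107). ✓

Final answer: 105^(−1) ≡ 53 (mod 107)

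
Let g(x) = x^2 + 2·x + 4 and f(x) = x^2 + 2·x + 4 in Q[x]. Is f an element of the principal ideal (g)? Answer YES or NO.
In Q[x] the ideal (g) consists of all multiples of g, so f ∈ (g) iff g | f, i.e. iff the remainder of f on division by g is 0. Divide f by g (g is monic, so eliminate the leading term of the running remainder at each step):
  leading term x^2: subtract (1)·g(x) = x^2 + 2·x + 4, leaving 0
The remainder is 0, so f(x) = g(x) · h(x) with h(x) = 1. Hence g | f, i.e. f ∈ (g).

Final answer: YES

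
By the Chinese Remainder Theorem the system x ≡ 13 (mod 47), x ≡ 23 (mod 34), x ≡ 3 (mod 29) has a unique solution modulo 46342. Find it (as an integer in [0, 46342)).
The moduli 47, 34, 29 are pairwise coprime, so by the CRT there is a unique solution mod 47·34·29 = 46342.
Solve by successive substitution. Start with x ≡ 13 (mod 47).
  Combine with x ≡ 23 (mod 34): write x = 13 + 47·t and require 13 + 47·t ≡ 23 (mod 34), i.e. 47·t ≡ 23 − 13 ≡ 10 (mod 34). Since 47^(−1) ≡ 21 (mod 34) (47 ≡ 13 (mod 34)), t ≡ 21·10 ≡ 6 (mod 34). So x ≡ 13 + 47·6 = 295 (mod 1598).
  Combine with x ≡ 3 (mod 29): write x = 295 + 1598·t and require 295 + 1598·t ≡ 3 (mod 29), i.e. 1598·t ≡ 3 − 295 ≡ 27 (mod 29). Since 1598^(−1) ≡ 10 (mod 29) (1598 ≡ 3 (mod 29)), t ≡ 10·27 ≡ 9 (mod 29). So x ≡ 295 + 1598·9 = 14677 (mod 46342).
Unique solution in [0, 46342): x = 14677.

Final answer: x ≡ 14677 (mod 46342); the representative in [0, 46342) is 14677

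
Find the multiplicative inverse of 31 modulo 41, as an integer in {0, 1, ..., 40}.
31^(−1) ≡ 4 (mod 41)

Apply the extended Euclidean algorithm to (41, 31), tracking rows (r, s, t) with s·41 + t·31 = r. Each division r_prev = q·r_cur + r_new produces the new row as (previous row) − q·(current row):
  row A: (41, 1, 0)   [1·41 + 0·31 = 41]
  row B: (31, 0, 1)   [0·41 + 1·31 = 31]
  41 = 1·31 + 10   → row C = row A − 1·row B = (10, 1, −1)   [check: 1·41 − 1·31 = 10]
  31 = 3·10 + 1   → row D = row B − 3·row C = (1, −3, 4)   [check: −3·41 + 4·31 = 1]
  10 = 10·1 + 0   → remainder 0, stop. gcd = 1 (last nonzero row D).
The gcd is 1, so 31 is invertible mod 41. The last nonzero row gives −3·41 + 4·31 = 1, so t = 4. So 31^(−1) ≡ 4 (mod 41). Verify: 31 · 4 = 124 ≡ 1 (mod 41). ✓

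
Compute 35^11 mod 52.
3

Use repeated squaring. Binary(11) = 1011. Walk through the bits of the exponent 11 left-to-right: at each bit after the leading one, square the running value, then multiply by 35 if the bit is 1 (always reducing mod 52):
  bit 1 = 1 (leading): start with 35.
  bit 2 = 0: square 35^2 = 1225 ≡ 29 (mod 52).
  bit 3 = 1: square 29^2 = 841 ≡ 9; bit is 1, so multiply 9·35 = 315 ≡ 3 (mod 52).
  bit 4 = 1: square 3^2 = 9; bit is 1, so multiply 9·35 = 315 ≡ 3 (mod 52).
Final value: 35^11 ≡ 3 (mod 52).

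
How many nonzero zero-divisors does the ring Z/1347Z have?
In Z/1347Z each nonzero element is either a unit (gcd with 1347 is 1) or a zero-divisor (gcd > 1). The number of units is φ(1347): factorise 1347 = 3 · 449, so φ(1347) = (3 − 1) · (449 − 1) = 2 · 448 = 896. The nonzero elements number 1347 − 1 = 1346. Hence the nonzero zero-divisors number 1346 − 896 = 450.

Final answer: Z/1347Z has 450 nonzero zero-divisors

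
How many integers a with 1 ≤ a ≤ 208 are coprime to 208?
The number of a ∈ {1, ..., 208} with gcd(a, 208) = 1 is by definition Euler's totient φ(208). φ is multiplicative, with φ(p^e) = p^e − p^(e−1). Factorise 208 = 2^4 · 13. Then
  φ(208) = (2^4 − 2^3) · (13 − 1) = 8 · 12 = 96.
So there are 96 such integers.

Final answer: 96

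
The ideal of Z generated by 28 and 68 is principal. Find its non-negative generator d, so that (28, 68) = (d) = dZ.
(28, 68) = (4); d = 4

In the PID Z, (a, b) is generated by gcd(a, b). Compute gcd(68, 28) with the extended Euclidean algorithm, tracking rows (r, s, t) with s·68 + t·28 = r:
  row A: (68, 1, 0)   [1·68 + 0·28 = 68]
  row B: (28, 0, 1)   [0·68 + 1·28 = 28]
  68 = 2·28 + 12   → row C = row A − 2·row B = (12, 1, −2)   [check: 1·68 − 2·28 = 12]
  28 = 2·12 + 4   → row D = row B − 2·row C = (4, −2, 5)   [check: −2·68 + 5·28 = 4]
  12 = 3·4 + 0   → remainder 0, stop. gcd = 4 (last nonzero row D).
So gcd(28, 68) = 4, with Bézout identity −2·68 + 5·28 = 4. Containment (⊇): the Bézout identity exhibits 4 as an element of (28, 68), giving (4) ⊆ (28, 68). Containment (⊆): since 4 | 28 and 4 | 68 (28 = 4·7, 68 = 4·17), every Z-linear combination of 28 and 68 is divisible by 4, so (28, 68) ⊆ (4). Therefore (28, 68) = (4), d = 4.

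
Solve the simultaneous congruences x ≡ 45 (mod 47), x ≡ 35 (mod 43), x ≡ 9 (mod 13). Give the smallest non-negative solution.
The moduli 47, 43, 13 are pairwise coprime, so by the CRT there is a unique solution mod 47·43·13 = 26273.
Solve by successive substitution. Start with x ≡ 45 (mod 47).
  Combine with x ≡ 35 (mod 43): write x = 45 + 47·t and require 45 + 47·t ≡ 35 (mod 43), i.e. 47·t ≡ 35 − 45 ≡ 33 (mod 43). Since 47^(−1) ≡ 11 (mod 43) (47 ≡ 4 (mod 43)), t ≡ 11·33 ≡ 19 (mod 43). So x ≡ 45 + 47·19 = 938 (mod 2021).
  Combine with x ≡ 9 (mod 13): write x = 938 + 2021·t and require 938 + 2021·t ≡ 9 (mod 13), i.e. 2021·t ≡ 9 − 938 ≡ 7 (mod 13). Since 2021^(−1) ≡ 11 (mod 13) (2021 ≡ 6 (mod 13)), t ≡ 11·7 ≡ 12 (mod 13). So x ≡ 938 + 2021·12 = 25190 (mod 26273).
Unique solution in [0, 26273): x = 25190.

Final answer: x ≡ 25190 (mod 26273); the representative in [0, 26273) is 25190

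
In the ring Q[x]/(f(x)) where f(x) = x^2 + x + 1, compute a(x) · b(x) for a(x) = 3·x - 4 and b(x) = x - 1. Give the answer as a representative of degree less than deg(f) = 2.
a · b ≡ 1 - 10·x (mod f(x))

First multiply in Q[x] without reducing: a · b = 3·x^2 - 7·x + 4. Now divide by f(x) = x^2 + x + 1, eliminating the leading term at each step:
  leading term 3·x^2: subtract (3)·f(x) = 3·x^2 + 3·x + 3, leaving 1 - 10·x
The degree is now < 2, so this is the remainder. Hence a · b ≡ 1 - 10·x in Q[x]/(f).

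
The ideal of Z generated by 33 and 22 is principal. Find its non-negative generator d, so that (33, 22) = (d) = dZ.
In the PID Z, (a, b) is generated by gcd(a, b). Compute gcd(33, 22) with the extended Euclidean algorithm, tracking rows (r, s, t) with s·33 + t·22 = r:
  row A: (33, 1, 0)   [1·33 + 0·22 = 33]
  row B: (22, 0, 1)   [0·33 + 1·22 = 22]
  33 = 1·22 + 11   → row C = row A − 1·row B = (11, 1, −1)   [check: 1·33 − 1·22 = 11]
  22 = 2·11 + 0   → remainder 0, stop. gcd = 11 (last nonzero row C).
So gcd(33, 22) = 11, with Bézout identity 1·33 − 1·22 = 11. Containment (⊇): the Bézout identity exhibits 11 as an element of (33, 22), giving (11) ⊆ (33, 22). Containment (⊆): since 11 | 33 and 11 | 22 (33 = 11·3, 22 = 11·2), every Z-linear combination of 33 and 22 is divisible by 11, so (33, 22) ⊆ (11). Therefore (33, 22) = (11), d = 11.

Final answer: (33, 22) = (11); d = 11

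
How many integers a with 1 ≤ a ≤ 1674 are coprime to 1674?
540

The number of a ∈ {1, ..., 1674} with gcd(a, 1674) = 1 is by definition Euler's totient φ(1674). φ is multiplicative, with φ(p^e) = p^e − p^(e−1). Factorise 1674 = 2 · 3^3 · 31. Then
  φ(1674) = (2 − 1) · (3^3 − 3^2) · (31 − 1) = 1 · 18 · 30 = 540.
So there are 540 such integers.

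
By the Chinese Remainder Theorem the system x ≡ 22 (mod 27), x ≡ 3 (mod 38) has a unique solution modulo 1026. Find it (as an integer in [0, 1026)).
x ≡ 535 (mod 1026); the representative in [0, 1026) is 535

The moduli 27, 38 are pairwise coprime, so by the CRT there is a unique solution mod 27·38 = 1026.
Solve by successive substitution. Start with x ≡ 22 (mod 27).
  Combine with x ≡ 3 (mod 38): write x = 22 + 27·t and require 22 + 27·t ≡ 3 (mod 38), i.e. 27·t ≡ 3 − 22 ≡ 19 (mod 38). Since 27^(−1) ≡ 31 (mod 38), t ≡ 31·19 ≡ 19 (mod 38). So x ≡ 22 + 27·19 = 535 (mod 1026).
Unique solution in [0, 1026): x = 535.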